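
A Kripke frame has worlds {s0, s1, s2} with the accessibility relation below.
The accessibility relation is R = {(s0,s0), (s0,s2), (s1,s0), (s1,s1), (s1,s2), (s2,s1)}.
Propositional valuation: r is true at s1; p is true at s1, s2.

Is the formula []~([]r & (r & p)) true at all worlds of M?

Recall that []ψ holds at a world iff ψ holds at every accessible world, and <>ψ holds iff ψ holds at some accessible world.
Let φ = []~([]r & (r & p)). Evaluate φ at each world:
  s0 (successors {s0, s2}): φ is true.
  s1 (successors {s0, s1, s2}): φ is true.
  s2 (successors {s1}): φ is true.
For instance, at s1:
  At s1: []~([]r & (r & p)) requires ~([]r & (r & p)) at every successor {s0, s1, s2}.
      At s0: []r & (r & p) is false, so ~([]r & (r & p)) is true.
      At s1: []r & (r & p) is false, so ~([]r & (r & p)) is true.
      At s2: []r & (r & p) is false, so ~([]r & (r & p)) is true.
  So []~([]r & (r & p)) is true at s1.

Yes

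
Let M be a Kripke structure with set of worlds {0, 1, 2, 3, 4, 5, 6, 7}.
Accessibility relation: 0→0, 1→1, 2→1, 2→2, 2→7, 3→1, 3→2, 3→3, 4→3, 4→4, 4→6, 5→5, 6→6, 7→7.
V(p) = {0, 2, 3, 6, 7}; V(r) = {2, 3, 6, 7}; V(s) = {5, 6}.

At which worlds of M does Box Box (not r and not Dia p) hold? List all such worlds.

1, 5

Let φ = Box Box (not r and not Dia p). Evaluate φ at each world:
  0 (successors {0}): φ is false.
  1 (successors {1}): φ is true.
  2 (successors {1, 2, 7}): φ is false.
  3 (successors {1, 2, 3}): φ is false.
  4 (successors {3, 4, 6}): φ is false.
  5 (successors {5}): φ is true.
  6 (successors {6}): φ is false.
  7 (successors {7}): φ is false.
For instance, at 2:
  At 2: Box Box (not r and not Dia p) requires Box (not r and not Dia p) at every successor {1, 2, 7}.
    Box (not r and not Dia p) fails at 2, so Box Box (not r and not Dia p) is false at 2.
      At 2: Box (not r and not Dia p) requires not r and not Dia p at every successor {1, 2, 7}.
        not r and not Dia p fails at 2, so Box (not r and not Dia p) is false at 2.
Satisfying worlds: {1, 5}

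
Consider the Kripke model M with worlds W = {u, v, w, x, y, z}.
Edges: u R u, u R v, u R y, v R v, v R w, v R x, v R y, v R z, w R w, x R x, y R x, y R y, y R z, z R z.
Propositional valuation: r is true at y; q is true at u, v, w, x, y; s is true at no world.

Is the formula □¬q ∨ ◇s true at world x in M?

At x: □¬q is false, ◇s is false, so □¬q ∨ ◇s is false.
  At x: □¬q requires ¬q at every successor {x}.
    ¬q fails at x, so □¬q is false at x.
  At x: ◇s requires s at some successor in {x}.
    At x: s is false.
  So ◇s is false at x.

No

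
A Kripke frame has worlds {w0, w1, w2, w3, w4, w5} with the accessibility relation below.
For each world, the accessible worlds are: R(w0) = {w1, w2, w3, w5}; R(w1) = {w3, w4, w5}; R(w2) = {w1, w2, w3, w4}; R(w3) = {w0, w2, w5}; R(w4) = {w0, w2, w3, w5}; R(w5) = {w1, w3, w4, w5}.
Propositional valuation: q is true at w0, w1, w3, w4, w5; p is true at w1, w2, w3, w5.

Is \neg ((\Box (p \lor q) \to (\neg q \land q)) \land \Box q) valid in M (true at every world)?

Let φ = \neg ((\Box (p \lor q) \to (\neg q \land q)) \land \Box q). Evaluate φ at each world:
  w0 (successors {w1, w2, w3, w5}): φ is true.
  w1 (successors {w3, w4, w5}): φ is true.
  w2 (successors {w1, w2, w3, w4}): φ is true.
  w3 (successors {w0, w2, w5}): φ is true.
  w4 (successors {w0, w2, w3, w5}): φ is true.
  w5 (successors {w1, w3, w4, w5}): φ is true.
For instance, at w4:
  At w4: (\Box (p \lor q) \to (\neg q \land q)) \land \Box q is false, so \neg ((\Box (p \lor q) \to (\neg q \land q)) \land \Box q) is true.
    At w4: \Box (p \lor q) \to (\neg q \land q) is false, \Box q is false, so (\Box (p \lor q) \to (\neg q \land q)) \land \Box q is false.
      At w4: \Box (p \lor q) is true, \neg q \land q is false, so \Box (p \lor q) \to (\neg q \land q) is false.
      At w4: \Box q requires q at every successor {w0, w2, w3, w5}.
        q fails at w2, so \Box q is false at w4.

Yes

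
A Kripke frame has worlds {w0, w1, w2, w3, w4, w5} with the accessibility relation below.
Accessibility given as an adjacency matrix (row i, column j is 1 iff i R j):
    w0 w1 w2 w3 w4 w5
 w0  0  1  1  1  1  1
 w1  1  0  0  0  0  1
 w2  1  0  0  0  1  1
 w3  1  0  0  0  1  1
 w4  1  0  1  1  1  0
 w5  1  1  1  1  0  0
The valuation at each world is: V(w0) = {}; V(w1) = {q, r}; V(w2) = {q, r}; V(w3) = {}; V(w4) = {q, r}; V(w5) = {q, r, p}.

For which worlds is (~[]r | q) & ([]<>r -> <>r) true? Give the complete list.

Recall that []ψ holds at a world iff ψ holds at every accessible world, and <>ψ holds iff ψ holds at some accessible world.
Let φ = (~[]r | q) & ([]<>r -> <>r). Evaluate φ at each world:
  w0 (successors {w1, w2, w3, w4, w5}): φ is true.
  w1 (successors {w0, w5}): φ is true.
  w2 (successors {w0, w4, w5}): φ is true.
  w3 (successors {w0, w4, w5}): φ is true.
  w4 (successors {w0, w2, w3, w4}): φ is true.
  w5 (successors {w0, w1, w2, w3}): φ is true.
For instance, at w0:
  At w0: ~[]r | q is true, []<>r -> <>r is true, so (~[]r | q) & ([]<>r -> <>r) is true.
    At w0: ~[]r is true, q is false, so ~[]r | q is true.
      At w0: []r is false, so ~[]r is true.
    At w0: []<>r is true, <>r is true, so []<>r -> <>r is true.
      At w0: []<>r requires <>r at every successor {w1, w2, w3, w4, w5}.
        At w1: <>r is true.
        At w2: <>r is true.
        At w3: <>r is true.
        At w4: <>r is true.
        At w5: <>r is true.
      So []<>r is true at w0.
      At w0: <>r requires r at some successor in {w1, w2, w3, w4, w5}.
        r holds at w1, so <>r is true at w0.
Satisfying worlds: {w0, w1, w2, w3, w4, w5}

w0, w1, w2, w3, w4, w5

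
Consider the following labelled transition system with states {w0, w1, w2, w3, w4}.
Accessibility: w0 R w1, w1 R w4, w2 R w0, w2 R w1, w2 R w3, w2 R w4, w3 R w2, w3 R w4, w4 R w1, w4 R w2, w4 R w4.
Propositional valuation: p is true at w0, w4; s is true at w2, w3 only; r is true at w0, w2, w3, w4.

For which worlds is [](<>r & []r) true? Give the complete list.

Recall that []ψ holds at a world iff ψ holds at every accessible world, and <>ψ holds iff ψ holds at some accessible world.
Let φ = [](<>r & []r). Evaluate φ at each world:
  w0 (successors {w1}): φ is true.
  w1 (successors {w4}): φ is false.
  w2 (successors {w0, w1, w3, w4}): φ is false.
  w3 (successors {w2, w4}): φ is false.
  w4 (successors {w1, w2, w4}): φ is false.
For instance, at w1:
  At w1: [](<>r & []r) requires <>r & []r at every successor {w4}.
    <>r & []r fails at w4, so [](<>r & []r) is false at w1.
      At w4: <>r is true, []r is false, so <>r & []r is false.
Satisfying worlds: {w0}

w0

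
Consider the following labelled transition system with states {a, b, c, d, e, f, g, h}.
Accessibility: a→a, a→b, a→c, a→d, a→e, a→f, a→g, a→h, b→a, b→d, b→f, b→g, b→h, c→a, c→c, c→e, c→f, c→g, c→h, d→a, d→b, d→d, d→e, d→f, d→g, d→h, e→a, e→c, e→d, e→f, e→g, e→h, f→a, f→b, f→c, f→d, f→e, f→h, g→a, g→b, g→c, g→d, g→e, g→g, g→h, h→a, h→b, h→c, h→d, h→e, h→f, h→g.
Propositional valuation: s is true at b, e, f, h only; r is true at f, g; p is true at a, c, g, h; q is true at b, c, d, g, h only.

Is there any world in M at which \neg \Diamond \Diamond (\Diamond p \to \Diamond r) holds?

Let φ = \neg \Diamond \Diamond (\Diamond p \to \Diamond r). Evaluate φ at each world:
  a (successors {a, b, c, d, e, f, g, h}): φ is false.
  b (successors {a, d, f, g, h}): φ is false.
  c (successors {a, c, e, f, g, h}): φ is false.
  d (successors {a, b, d, e, f, g, h}): φ is false.
  e (successors {a, c, d, f, g, h}): φ is false.
  f (successors {a, b, c, d, e, h}): φ is false.
  g (successors {a, b, c, d, e, g, h}): φ is false.
  h (successors {a, b, c, d, e, f, g}): φ is false.
For instance, at d:
  At d: \Diamond \Diamond (\Diamond p \to \Diamond r) is true, so \neg \Diamond \Diamond (\Diamond p \to \Diamond r) is false.
    At d: \Diamond \Diamond (\Diamond p \to \Diamond r) requires \Diamond (\Diamond p \to \Diamond r) at some successor in {a, b, d, e, f, g, h}.
      \Diamond (\Diamond p \to \Diamond r) holds at a, so \Diamond \Diamond (\Diamond p \to \Diamond r) is true at d.

No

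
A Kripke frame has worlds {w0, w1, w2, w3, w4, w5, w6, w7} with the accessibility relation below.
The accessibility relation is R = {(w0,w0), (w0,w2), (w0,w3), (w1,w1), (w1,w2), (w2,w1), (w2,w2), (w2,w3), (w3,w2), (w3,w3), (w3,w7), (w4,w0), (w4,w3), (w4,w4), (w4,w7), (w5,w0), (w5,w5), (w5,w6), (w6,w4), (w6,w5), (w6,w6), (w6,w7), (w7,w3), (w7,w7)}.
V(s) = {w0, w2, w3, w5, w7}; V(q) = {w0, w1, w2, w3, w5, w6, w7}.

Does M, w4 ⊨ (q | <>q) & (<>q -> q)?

Recall that <>ψ holds at a world iff ψ holds at some accessible world.
At w4: q | <>q is true, <>q -> q is false, so (q | <>q) & (<>q -> q) is false.
  At w4: q is false, <>q is true, so q | <>q is true.
    At w4: <>q requires q at some successor in {w0, w3, w4, w7}.
      q holds at w0, so <>q is true at w4.
  At w4: <>q is true, q is false, so <>q -> q is false.
    At w4: <>q requires q at some successor in {w0, w3, w4, w7}.
      q holds at w0, so <>q is true at w4.

No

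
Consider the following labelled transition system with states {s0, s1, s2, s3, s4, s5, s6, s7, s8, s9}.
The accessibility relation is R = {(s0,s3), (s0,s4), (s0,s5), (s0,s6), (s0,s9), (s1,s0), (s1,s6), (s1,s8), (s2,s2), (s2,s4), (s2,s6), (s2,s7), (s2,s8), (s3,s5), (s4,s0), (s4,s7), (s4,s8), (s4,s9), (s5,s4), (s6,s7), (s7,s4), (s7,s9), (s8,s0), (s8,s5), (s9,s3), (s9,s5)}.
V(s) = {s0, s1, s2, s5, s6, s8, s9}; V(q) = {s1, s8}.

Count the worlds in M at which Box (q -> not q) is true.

7

Let φ = Box (q -> not q). Evaluate φ at each world:
  s0 (successors {s3, s4, s5, s6, s9}): φ is true.
  s1 (successors {s0, s6, s8}): φ is false.
  s2 (successors {s2, s4, s6, s7, s8}): φ is false.
  s3 (successors {s5}): φ is true.
  s4 (successors {s0, s7, s8, s9}): φ is false.
  s5 (successors {s4}): φ is true.
  s6 (successors {s7}): φ is true.
  s7 (successors {s4, s9}): φ is true.
  s8 (successors {s0, s5}): φ is true.
  s9 (successors {s3, s5}): φ is true.
For instance, at s5:
  At s5: Box (q -> not q) requires q -> not q at every successor {s4}.
    At s4: q -> not q is true.
  So Box (q -> not q) is true at s5.
Satisfying worlds: {s0, s3, s5, s6, s7, s8, s9}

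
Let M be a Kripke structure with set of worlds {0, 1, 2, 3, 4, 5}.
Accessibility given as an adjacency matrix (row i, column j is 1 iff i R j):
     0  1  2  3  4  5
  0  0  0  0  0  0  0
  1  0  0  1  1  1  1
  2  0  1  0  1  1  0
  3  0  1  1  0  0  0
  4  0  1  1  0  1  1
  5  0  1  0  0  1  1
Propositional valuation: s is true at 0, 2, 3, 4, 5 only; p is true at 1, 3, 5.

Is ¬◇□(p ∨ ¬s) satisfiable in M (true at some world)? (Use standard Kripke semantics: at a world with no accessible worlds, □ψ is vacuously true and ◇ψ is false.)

Let φ = ¬◇□(p ∨ ¬s). Evaluate φ at each world:
  0 (successors ∅): φ is true.
  1 (successors {2, 3, 4, 5}): φ is true.
  2 (successors {1, 3, 4}): φ is true.
  3 (successors {1, 2}): φ is true.
  4 (successors {1, 2, 4, 5}): φ is true.
  5 (successors {1, 4, 5}): φ is true.
Detail at 0 (witness):
  At 0: ◇□(p ∨ ¬s) is false, so ¬◇□(p ∨ ¬s) is true.
    At 0: no accessible worlds, so ◇□(p ∨ ¬s) is false.

Yes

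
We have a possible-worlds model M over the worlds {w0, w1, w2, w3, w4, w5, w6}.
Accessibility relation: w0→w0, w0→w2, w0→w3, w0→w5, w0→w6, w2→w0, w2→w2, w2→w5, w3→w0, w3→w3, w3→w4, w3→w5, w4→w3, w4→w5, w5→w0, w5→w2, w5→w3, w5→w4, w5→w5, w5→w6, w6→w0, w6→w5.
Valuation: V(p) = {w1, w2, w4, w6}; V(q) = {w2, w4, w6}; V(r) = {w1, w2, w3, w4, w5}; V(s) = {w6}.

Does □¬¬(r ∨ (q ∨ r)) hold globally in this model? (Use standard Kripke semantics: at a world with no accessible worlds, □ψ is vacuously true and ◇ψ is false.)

No

Let φ = □¬¬(r ∨ (q ∨ r)). Evaluate φ at each world:
  w0 (successors {w0, w2, w3, w5, w6}): φ is false.
  w1 (successors ∅): φ is true.
  w2 (successors {w0, w2, w5}): φ is false.
  w3 (successors {w0, w3, w4, w5}): φ is false.
  w4 (successors {w3, w5}): φ is true.
  w5 (successors {w0, w2, w3, w4, w5, w6}): φ is false.
  w6 (successors {w0, w5}): φ is false.
Detail at w0 (counterexample):
  At w0: □¬¬(r ∨ (q ∨ r)) requires ¬¬(r ∨ (q ∨ r)) at every successor {w0, w2, w3, w5, w6}.
    ¬¬(r ∨ (q ∨ r)) fails at w0, so □¬¬(r ∨ (q ∨ r)) is false at w0.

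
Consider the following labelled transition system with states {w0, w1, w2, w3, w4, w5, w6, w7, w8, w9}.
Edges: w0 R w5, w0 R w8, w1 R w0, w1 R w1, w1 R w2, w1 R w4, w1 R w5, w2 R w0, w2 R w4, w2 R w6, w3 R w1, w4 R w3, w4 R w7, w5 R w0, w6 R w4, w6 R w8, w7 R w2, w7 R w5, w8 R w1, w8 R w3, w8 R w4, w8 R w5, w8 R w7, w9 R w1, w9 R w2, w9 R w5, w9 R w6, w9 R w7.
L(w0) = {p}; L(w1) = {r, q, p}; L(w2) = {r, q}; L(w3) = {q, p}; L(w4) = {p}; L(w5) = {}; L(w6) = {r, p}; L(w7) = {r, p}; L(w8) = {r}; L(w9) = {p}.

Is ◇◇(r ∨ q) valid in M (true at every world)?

Let φ = ◇◇(r ∨ q). Evaluate φ at each world:
  w0 (successors {w5, w8}): φ is true.
  w1 (successors {w0, w1, w2, w4, w5}): φ is true.
  w2 (successors {w0, w4, w6}): φ is true.
  w3 (successors {w1}): φ is true.
  w4 (successors {w3, w7}): φ is true.
  w5 (successors {w0}): φ is true.
  w6 (successors {w4, w8}): φ is true.
  w7 (successors {w2, w5}): φ is true.
  w8 (successors {w1, w3, w4, w5, w7}): φ is true.
  w9 (successors {w1, w2, w5, w6, w7}): φ is true.
For instance, at w9:
  At w9: ◇◇(r ∨ q) requires ◇(r ∨ q) at some successor in {w1, w2, w5, w6, w7}.
    ◇(r ∨ q) holds at w1, so ◇◇(r ∨ q) is true at w9.
      At w1: ◇(r ∨ q) requires r ∨ q at some successor in {w0, w1, w2, w4, w5}.
        r ∨ q holds at w1, so ◇(r ∨ q) is true at w1.

Yes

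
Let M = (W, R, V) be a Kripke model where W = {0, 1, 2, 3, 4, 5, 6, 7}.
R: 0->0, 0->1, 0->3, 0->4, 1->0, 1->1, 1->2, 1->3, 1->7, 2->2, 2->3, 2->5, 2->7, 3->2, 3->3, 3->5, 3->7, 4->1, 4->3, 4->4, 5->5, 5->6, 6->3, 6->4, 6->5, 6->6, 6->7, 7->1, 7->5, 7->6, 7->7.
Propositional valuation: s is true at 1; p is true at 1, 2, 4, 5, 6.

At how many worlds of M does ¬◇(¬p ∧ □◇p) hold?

Let φ = ¬◇(¬p ∧ □◇p). Evaluate φ at each world:
  0 (successors {0, 1, 3, 4}): φ is false.
  1 (successors {0, 1, 2, 3, 7}): φ is false.
  2 (successors {2, 3, 5, 7}): φ is false.
  3 (successors {2, 3, 5, 7}): φ is false.
  4 (successors {1, 3, 4}): φ is false.
  5 (successors {5, 6}): φ is true.
  6 (successors {3, 4, 5, 6, 7}): φ is false.
  7 (successors {1, 5, 6, 7}): φ is false.
For instance, at 5:
  At 5: ◇(¬p ∧ □◇p) is false, so ¬◇(¬p ∧ □◇p) is true.
    At 5: ◇(¬p ∧ □◇p) requires ¬p ∧ □◇p at some successor in {5, 6}.
      At 5: ¬p ∧ □◇p is false.
      At 6: ¬p ∧ □◇p is false.
    So ◇(¬p ∧ □◇p) is false at 5.
Satisfying worlds: {5}

1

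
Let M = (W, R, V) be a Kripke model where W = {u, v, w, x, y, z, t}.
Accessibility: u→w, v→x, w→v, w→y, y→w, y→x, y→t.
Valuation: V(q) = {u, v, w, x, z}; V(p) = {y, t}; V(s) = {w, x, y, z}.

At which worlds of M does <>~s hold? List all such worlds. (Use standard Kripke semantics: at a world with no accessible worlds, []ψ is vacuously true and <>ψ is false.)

w, y

Let φ = <>~s. Evaluate φ at each world:
  u (successors {w}): φ is false.
  v (successors {x}): φ is false.
  w (successors {v, y}): φ is true.
  x (successors ∅): φ is false.
  y (successors {w, x, t}): φ is true.
  z (successors ∅): φ is false.
  t (successors ∅): φ is false.
For instance, at v:
  At v: <>~s requires ~s at some successor in {x}.
    At x: ~s is false.
  So <>~s is false at v.
Satisfying worlds: {w, y}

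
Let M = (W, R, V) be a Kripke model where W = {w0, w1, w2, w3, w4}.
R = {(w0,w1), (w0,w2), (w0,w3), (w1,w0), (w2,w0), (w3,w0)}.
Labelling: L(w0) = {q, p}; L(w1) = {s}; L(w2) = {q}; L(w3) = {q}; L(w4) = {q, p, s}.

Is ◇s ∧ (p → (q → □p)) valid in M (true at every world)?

Let φ = ◇s ∧ (p → (q → □p)). Evaluate φ at each world:
  w0 (successors {w1, w2, w3}): φ is false.
  w1 (successors {w0}): φ is false.
  w2 (successors {w0}): φ is false.
  w3 (successors {w0}): φ is false.
  w4 (successors ∅): φ is false.
Detail at w0 (counterexample):
  At w0: ◇s is true, p → (q → □p) is false, so ◇s ∧ (p → (q → □p)) is false.
    At w0: ◇s requires s at some successor in {w1, w2, w3}.
      s holds at w1, so ◇s is true at w0.
    At w0: p is true, q → □p is false, so p → (q → □p) is false.
      At w0: q is true, □p is false, so q → □p is false.

No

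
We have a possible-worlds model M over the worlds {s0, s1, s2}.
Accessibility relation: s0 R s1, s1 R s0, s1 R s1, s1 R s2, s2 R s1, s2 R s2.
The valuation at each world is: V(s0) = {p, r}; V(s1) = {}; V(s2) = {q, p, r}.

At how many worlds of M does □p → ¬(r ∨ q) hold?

Recall that □ψ holds at a world iff ψ holds at every accessible world, and ◇ψ holds iff ψ holds at some accessible world.
Let φ = □p → ¬(r ∨ q). Evaluate φ at each world:
  s0 (successors {s1}): φ is true.
  s1 (successors {s0, s1, s2}): φ is true.
  s2 (successors {s1, s2}): φ is true.
For instance, at s1:
  At s1: □p is false, ¬(r ∨ q) is true, so □p → ¬(r ∨ q) is true.
    At s1: □p requires p at every successor {s0, s1, s2}.
      p fails at s1, so □p is false at s1.
Satisfying worlds: {s0, s1, s2}

3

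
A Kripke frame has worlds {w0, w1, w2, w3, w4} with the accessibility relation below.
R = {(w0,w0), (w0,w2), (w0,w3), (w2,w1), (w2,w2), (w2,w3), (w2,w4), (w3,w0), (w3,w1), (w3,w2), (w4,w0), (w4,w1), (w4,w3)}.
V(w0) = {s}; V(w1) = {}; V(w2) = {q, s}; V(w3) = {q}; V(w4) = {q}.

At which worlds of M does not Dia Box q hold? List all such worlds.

w0, w1

Let φ = not Dia Box q. Evaluate φ at each world:
  w0 (successors {w0, w2, w3}): φ is true.
  w1 (successors ∅): φ is true.
  w2 (successors {w1, w2, w3, w4}): φ is false.
  w3 (successors {w0, w1, w2}): φ is false.
  w4 (successors {w0, w1, w3}): φ is false.
For instance, at w0:
  At w0: Dia Box q is false, so not Dia Box q is true.
    At w0: Dia Box q requires Box q at some successor in {w0, w2, w3}.
      At w0: Box q is false.
      At w2: Box q is false.
      At w3: Box q is false.
    So Dia Box q is false at w0.
Satisfying worlds: {w0, w1}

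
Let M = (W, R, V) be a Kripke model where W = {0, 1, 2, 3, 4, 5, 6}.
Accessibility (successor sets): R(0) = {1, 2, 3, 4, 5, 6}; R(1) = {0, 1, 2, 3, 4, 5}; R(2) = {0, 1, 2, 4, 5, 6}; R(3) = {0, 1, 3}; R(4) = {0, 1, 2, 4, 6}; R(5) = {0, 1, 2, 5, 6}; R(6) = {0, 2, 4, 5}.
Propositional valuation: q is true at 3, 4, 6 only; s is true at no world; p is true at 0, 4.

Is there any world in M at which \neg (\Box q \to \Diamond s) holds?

No

Recall that \Box ψ holds at a world iff ψ holds at every accessible world, and \Diamond ψ holds iff ψ holds at some accessible world.
Let φ = \neg (\Box q \to \Diamond s). Evaluate φ at each world:
  0 (successors {1, 2, 3, 4, 5, 6}): φ is false.
  1 (successors {0, 1, 2, 3, 4, 5}): φ is false.
  2 (successors {0, 1, 2, 4, 5, 6}): φ is false.
  3 (successors {0, 1, 3}): φ is false.
  4 (successors {0, 1, 2, 4, 6}): φ is false.
  5 (successors {0, 1, 2, 5, 6}): φ is false.
  6 (successors {0, 2, 4, 5}): φ is false.
For instance, at 0:
  At 0: \Box q \to \Diamond s is true, so \neg (\Box q \to \Diamond s) is false.
    At 0: \Box q is false, \Diamond s is false, so \Box q \to \Diamond s is true.
      At 0: \Box q requires q at every successor {1, 2, 3, 4, 5, 6}.
        q fails at 1, so \Box q is false at 0.
      At 0: \Diamond s requires s at some successor in {1, 2, 3, 4, 5, 6}.
        At 1: s is false.
        At 2: s is false.
        At 3: s is false.
        At 4: s is false.
        At 5: s is false.
        At 6: s is false.
      So \Diamond s is false at 0.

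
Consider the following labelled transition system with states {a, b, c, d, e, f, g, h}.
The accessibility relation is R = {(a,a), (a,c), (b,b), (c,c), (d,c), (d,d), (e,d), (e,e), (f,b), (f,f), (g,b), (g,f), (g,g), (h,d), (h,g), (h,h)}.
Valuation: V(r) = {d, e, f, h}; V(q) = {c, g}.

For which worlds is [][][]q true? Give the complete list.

Let φ = [][][]q. Evaluate φ at each world:
  a (successors {a, c}): φ is false.
  b (successors {b}): φ is false.
  c (successors {c}): φ is true.
  d (successors {c, d}): φ is false.
  e (successors {d, e}): φ is false.
  f (successors {b, f}): φ is false.
  g (successors {b, f, g}): φ is false.
  h (successors {d, g, h}): φ is false.
For instance, at a:
  At a: [][][]q requires [][]q at every successor {a, c}.
    [][]q fails at a, so [][][]q is false at a.
      At a: [][]q requires []q at every successor {a, c}.
        []q fails at a, so [][]q is false at a.
Satisfying worlds: {c}

c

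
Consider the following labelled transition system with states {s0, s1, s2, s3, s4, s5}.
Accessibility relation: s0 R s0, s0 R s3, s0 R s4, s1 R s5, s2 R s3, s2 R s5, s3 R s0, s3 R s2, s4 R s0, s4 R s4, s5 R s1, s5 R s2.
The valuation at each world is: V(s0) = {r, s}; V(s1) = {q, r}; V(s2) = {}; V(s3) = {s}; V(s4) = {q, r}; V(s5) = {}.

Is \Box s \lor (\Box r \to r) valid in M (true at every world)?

Yes

Let φ = \Box s \lor (\Box r \to r). Evaluate φ at each world:
  s0 (successors {s0, s3, s4}): φ is true.
  s1 (successors {s5}): φ is true.
  s2 (successors {s3, s5}): φ is true.
  s3 (successors {s0, s2}): φ is true.
  s4 (successors {s0, s4}): φ is true.
  s5 (successors {s1, s2}): φ is true.
For instance, at s2:
  At s2: \Box s is false, \Box r \to r is true, so \Box s \lor (\Box r \to r) is true.
    At s2: \Box s requires s at every successor {s3, s5}.
      s fails at s5, so \Box s is false at s2.
    At s2: \Box r is false, r is false, so \Box r \to r is true.
      At s2: \Box r requires r at every successor {s3, s5}.
        r fails at s3, so \Box r is false at s2.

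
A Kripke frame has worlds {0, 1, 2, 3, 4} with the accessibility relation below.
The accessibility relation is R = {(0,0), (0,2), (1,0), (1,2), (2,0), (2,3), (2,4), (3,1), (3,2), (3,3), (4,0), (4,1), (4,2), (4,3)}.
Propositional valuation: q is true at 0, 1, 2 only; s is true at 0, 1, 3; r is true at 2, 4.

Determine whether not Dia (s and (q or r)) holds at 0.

Recall that Dia ψ holds at a world iff ψ holds at some accessible world.
At 0: Dia (s and (q or r)) is true, so not Dia (s and (q or r)) is false.
  At 0: Dia (s and (q or r)) requires s and (q or r) at some successor in {0, 2}.
    s and (q or r) holds at 0, so Dia (s and (q or r)) is true at 0.

No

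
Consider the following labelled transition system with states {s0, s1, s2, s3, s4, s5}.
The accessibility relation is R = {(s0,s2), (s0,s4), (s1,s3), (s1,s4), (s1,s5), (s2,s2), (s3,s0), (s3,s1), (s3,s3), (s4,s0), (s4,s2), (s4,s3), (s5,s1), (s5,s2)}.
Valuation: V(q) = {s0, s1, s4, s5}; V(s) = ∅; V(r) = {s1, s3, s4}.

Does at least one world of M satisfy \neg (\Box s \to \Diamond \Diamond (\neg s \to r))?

Recall that \Box ψ holds at a world iff ψ holds at every accessible world, and \Diamond ψ holds iff ψ holds at some accessible world.
Let φ = \neg (\Box s \to \Diamond \Diamond (\neg s \to r)). Evaluate φ at each world:
  s0 (successors {s2, s4}): φ is false.
  s1 (successors {s3, s4, s5}): φ is false.
  s2 (successors {s2}): φ is false.
  s3 (successors {s0, s1, s3}): φ is false.
  s4 (successors {s0, s2, s3}): φ is false.
  s5 (successors {s1, s2}): φ is false.
For instance, at s4:
  At s4: \Box s \to \Diamond \Diamond (\neg s \to r) is true, so \neg (\Box s \to \Diamond \Diamond (\neg s \to r)) is false.
    At s4: \Box s is false, \Diamond \Diamond (\neg s \to r) is true, so \Box s \to \Diamond \Diamond (\neg s \to r) is true.
      At s4: \Box s requires s at every successor {s0, s2, s3}.
        s fails at s0, so \Box s is false at s4.
      At s4: \Diamond \Diamond (\neg s \to r) requires \Diamond (\neg s \to r) at some successor in {s0, s2, s3}.
        \Diamond (\neg s \to r) holds at s0, so \Diamond \Diamond (\neg s \to r) is true at s4.

No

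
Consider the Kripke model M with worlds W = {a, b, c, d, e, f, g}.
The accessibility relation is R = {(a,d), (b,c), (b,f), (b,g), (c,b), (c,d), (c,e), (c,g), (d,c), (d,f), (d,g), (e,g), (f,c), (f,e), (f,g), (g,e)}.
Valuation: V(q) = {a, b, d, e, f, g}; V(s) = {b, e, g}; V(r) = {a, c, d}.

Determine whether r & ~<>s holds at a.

At a: r is true, ~<>s is true, so r & ~<>s is true.
  At a: <>s is false, so ~<>s is true.
    At a: <>s requires s at some successor in {d}.
      At d: s is false.
    So <>s is false at a.

Yes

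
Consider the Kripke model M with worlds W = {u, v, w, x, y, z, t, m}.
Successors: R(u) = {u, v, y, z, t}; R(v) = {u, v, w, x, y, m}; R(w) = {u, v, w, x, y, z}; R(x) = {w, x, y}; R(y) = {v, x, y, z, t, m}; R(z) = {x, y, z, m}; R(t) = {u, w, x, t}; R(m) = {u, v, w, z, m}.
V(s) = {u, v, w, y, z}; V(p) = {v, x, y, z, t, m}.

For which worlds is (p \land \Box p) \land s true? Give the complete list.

Recall that \Box ψ holds at a world iff ψ holds at every accessible world, and \Diamond ψ holds iff ψ holds at some accessible world.
Let φ = (p \land \Box p) \land s. Evaluate φ at each world:
  u (successors {u, v, y, z, t}): φ is false.
  v (successors {u, v, w, x, y, m}): φ is false.
  w (successors {u, v, w, x, y, z}): φ is false.
  x (successors {w, x, y}): φ is false.
  y (successors {v, x, y, z, t, m}): φ is true.
  z (successors {x, y, z, m}): φ is true.
  t (successors {u, w, x, t}): φ is false.
  m (successors {u, v, w, z, m}): φ is false.
For instance, at v:
  At v: p \land \Box p is false, s is true, so (p \land \Box p) \land s is false.
    At v: p is true, \Box p is false, so p \land \Box p is false.
      At v: \Box p requires p at every successor {u, v, w, x, y, m}.
        p fails at u, so \Box p is false at v.
Satisfying worlds: {y, z}

y, z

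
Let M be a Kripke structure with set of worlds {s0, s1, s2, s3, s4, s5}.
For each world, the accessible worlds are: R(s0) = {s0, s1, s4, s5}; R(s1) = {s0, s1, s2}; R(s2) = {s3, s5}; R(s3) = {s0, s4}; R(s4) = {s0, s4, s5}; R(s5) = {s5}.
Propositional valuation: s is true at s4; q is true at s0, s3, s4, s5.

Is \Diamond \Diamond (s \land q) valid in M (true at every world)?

Let φ = \Diamond \Diamond (s \land q). Evaluate φ at each world:
  s0 (successors {s0, s1, s4, s5}): φ is true.
  s1 (successors {s0, s1, s2}): φ is true.
  s2 (successors {s3, s5}): φ is true.
  s3 (successors {s0, s4}): φ is true.
  s4 (successors {s0, s4, s5}): φ is true.
  s5 (successors {s5}): φ is false.
Detail at s5 (counterexample):
  At s5: \Diamond \Diamond (s \land q) requires \Diamond (s \land q) at some successor in {s5}.
    At s5: \Diamond (s \land q) is false.
  So \Diamond \Diamond (s \land q) is false at s5.

No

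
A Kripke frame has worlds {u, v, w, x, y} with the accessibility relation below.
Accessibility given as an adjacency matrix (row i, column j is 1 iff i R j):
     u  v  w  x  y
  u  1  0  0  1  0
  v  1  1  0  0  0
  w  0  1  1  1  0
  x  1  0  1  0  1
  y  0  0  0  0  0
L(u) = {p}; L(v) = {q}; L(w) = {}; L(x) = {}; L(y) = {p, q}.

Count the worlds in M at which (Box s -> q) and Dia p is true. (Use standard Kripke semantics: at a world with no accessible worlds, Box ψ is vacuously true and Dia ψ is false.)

3

Let φ = (Box s -> q) and Dia p. Evaluate φ at each world:
  u (successors {u, x}): φ is true.
  v (successors {u, v}): φ is true.
  w (successors {v, w, x}): φ is false.
  x (successors {u, w, y}): φ is true.
  y (successors ∅): φ is false.
For instance, at w:
  At w: Box s -> q is true, Dia p is false, so (Box s -> q) and Dia p is false.
    At w: Box s is false, q is false, so Box s -> q is true.
      At w: Box s requires s at every successor {v, w, x}.
        s fails at v, so Box s is false at w.
    At w: Dia p requires p at some successor in {v, w, x}.
      At v: p is false.
      At w: p is false.
      At x: p is false.
    So Dia p is false at w.
Satisfying worlds: {u, v, x}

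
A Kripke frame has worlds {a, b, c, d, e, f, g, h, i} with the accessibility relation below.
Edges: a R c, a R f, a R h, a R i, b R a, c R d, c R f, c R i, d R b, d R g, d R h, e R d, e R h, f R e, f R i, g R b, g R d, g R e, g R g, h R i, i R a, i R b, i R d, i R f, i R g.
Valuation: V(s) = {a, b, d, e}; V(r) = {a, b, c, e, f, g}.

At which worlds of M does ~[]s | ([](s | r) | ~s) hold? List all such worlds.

a, b, c, d, e, f, g, h, i

Let φ = ~[]s | ([](s | r) | ~s). Evaluate φ at each world:
  a (successors {c, f, h, i}): φ is true.
  b (successors {a}): φ is true.
  c (successors {d, f, i}): φ is true.
  d (successors {b, g, h}): φ is true.
  e (successors {d, h}): φ is true.
  f (successors {e, i}): φ is true.
  g (successors {b, d, e, g}): φ is true.
  h (successors {i}): φ is true.
  i (successors {a, b, d, f, g}): φ is true.
For instance, at d:
  At d: ~[]s is true, [](s | r) | ~s is false, so ~[]s | ([](s | r) | ~s) is true.
    At d: []s is false, so ~[]s is true.
      At d: []s requires s at every successor {b, g, h}.
        s fails at g, so []s is false at d.
    At d: [](s | r) is false, ~s is false, so [](s | r) | ~s is false.
      At d: [](s | r) requires s | r at every successor {b, g, h}.
        s | r fails at h, so [](s | r) is false at d.
Satisfying worlds: {a, b, c, d, e, f, g, h, i}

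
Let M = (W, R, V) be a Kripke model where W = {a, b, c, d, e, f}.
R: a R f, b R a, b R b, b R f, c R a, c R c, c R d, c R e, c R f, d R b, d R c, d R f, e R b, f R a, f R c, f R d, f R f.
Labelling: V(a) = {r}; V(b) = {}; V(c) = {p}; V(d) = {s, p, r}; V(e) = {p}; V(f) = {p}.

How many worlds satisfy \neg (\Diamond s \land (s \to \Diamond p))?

4

Let φ = \neg (\Diamond s \land (s \to \Diamond p)). Evaluate φ at each world:
  a (successors {f}): φ is true.
  b (successors {a, b, f}): φ is true.
  c (successors {a, c, d, e, f}): φ is false.
  d (successors {b, c, f}): φ is true.
  e (successors {b}): φ is true.
  f (successors {a, c, d, f}): φ is false.
For instance, at b:
  At b: \Diamond s \land (s \to \Diamond p) is false, so \neg (\Diamond s \land (s \to \Diamond p)) is true.
    At b: \Diamond s is false, s \to \Diamond p is true, so \Diamond s \land (s \to \Diamond p) is false.
      At b: \Diamond s requires s at some successor in {a, b, f}.
        At a: s is false.
        At b: s is false.
        At f: s is false.
      So \Diamond s is false at b.
      At b: s is false, \Diamond p is true, so s \to \Diamond p is true.
Satisfying worlds: {a, b, d, e}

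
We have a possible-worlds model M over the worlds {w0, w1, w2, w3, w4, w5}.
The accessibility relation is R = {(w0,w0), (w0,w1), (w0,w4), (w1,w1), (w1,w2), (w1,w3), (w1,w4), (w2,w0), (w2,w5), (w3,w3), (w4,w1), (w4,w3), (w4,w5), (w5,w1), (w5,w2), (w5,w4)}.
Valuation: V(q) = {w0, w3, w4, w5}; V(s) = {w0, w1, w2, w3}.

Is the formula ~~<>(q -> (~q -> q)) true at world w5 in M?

Yes

Recall that <>ψ holds at a world iff ψ holds at some accessible world.
At w5: ~<>(q -> (~q -> q)) is false, so ~~<>(q -> (~q -> q)) is true.
  At w5: <>(q -> (~q -> q)) is true, so ~<>(q -> (~q -> q)) is false.
    At w5: <>(q -> (~q -> q)) requires q -> (~q -> q) at some successor in {w1, w2, w4}.
      q -> (~q -> q) holds at w1, so <>(q -> (~q -> q)) is true at w5.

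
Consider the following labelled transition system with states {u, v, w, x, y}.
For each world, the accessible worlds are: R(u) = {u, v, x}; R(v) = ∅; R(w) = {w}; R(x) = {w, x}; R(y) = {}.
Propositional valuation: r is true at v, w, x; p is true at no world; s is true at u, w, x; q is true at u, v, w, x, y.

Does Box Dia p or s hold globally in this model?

Yes

Let φ = Box Dia p or s. Evaluate φ at each world:
  u (successors {u, v, x}): φ is true.
  v (successors ∅): φ is true.
  w (successors {w}): φ is true.
  x (successors {w, x}): φ is true.
  y (successors ∅): φ is true.
For instance, at u:
  At u: Box Dia p is false, s is true, so Box Dia p or s is true.
    At u: Box Dia p requires Dia p at every successor {u, v, x}.
      Dia p fails at u, so Box Dia p is false at u.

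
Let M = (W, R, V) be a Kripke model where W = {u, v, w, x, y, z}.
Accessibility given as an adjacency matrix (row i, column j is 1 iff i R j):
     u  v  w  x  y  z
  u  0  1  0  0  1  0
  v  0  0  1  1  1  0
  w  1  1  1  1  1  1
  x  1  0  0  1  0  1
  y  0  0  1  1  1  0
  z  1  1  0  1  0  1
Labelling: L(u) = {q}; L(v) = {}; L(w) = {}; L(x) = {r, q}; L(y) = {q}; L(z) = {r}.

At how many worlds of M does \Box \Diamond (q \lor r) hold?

6

Let φ = \Box \Diamond (q \lor r). Evaluate φ at each world:
  u (successors {v, y}): φ is true.
  v (successors {w, x, y}): φ is true.
  w (successors {u, v, w, x, y, z}): φ is true.
  x (successors {u, x, z}): φ is true.
  y (successors {w, x, y}): φ is true.
  z (successors {u, v, x, z}): φ is true.
For instance, at z:
  At z: \Box \Diamond (q \lor r) requires \Diamond (q \lor r) at every successor {u, v, x, z}.
    At u: \Diamond (q \lor r) is true.
    At v: \Diamond (q \lor r) is true.
    At x: \Diamond (q \lor r) is true.
    At z: \Diamond (q \lor r) is true.
  So \Box \Diamond (q \lor r) is true at z.
Satisfying worlds: {u, v, w, x, y, z}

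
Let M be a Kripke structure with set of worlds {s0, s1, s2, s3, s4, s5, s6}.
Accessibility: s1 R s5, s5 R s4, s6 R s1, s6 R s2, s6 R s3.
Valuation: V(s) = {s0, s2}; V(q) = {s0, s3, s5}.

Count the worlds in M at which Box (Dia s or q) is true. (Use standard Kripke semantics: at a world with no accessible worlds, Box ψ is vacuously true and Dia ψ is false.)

Let φ = Box (Dia s or q). Evaluate φ at each world:
  s0 (successors ∅): φ is true.
  s1 (successors {s5}): φ is true.
  s2 (successors ∅): φ is true.
  s3 (successors ∅): φ is true.
  s4 (successors ∅): φ is true.
  s5 (successors {s4}): φ is false.
  s6 (successors {s1, s2, s3}): φ is false.
For instance, at s5:
  At s5: Box (Dia s or q) requires Dia s or q at every successor {s4}.
    Dia s or q fails at s4, so Box (Dia s or q) is false at s5.
      At s4: Dia s is false, q is false, so Dia s or q is false.
Satisfying worlds: {s0, s1, s2, s3, s4}

5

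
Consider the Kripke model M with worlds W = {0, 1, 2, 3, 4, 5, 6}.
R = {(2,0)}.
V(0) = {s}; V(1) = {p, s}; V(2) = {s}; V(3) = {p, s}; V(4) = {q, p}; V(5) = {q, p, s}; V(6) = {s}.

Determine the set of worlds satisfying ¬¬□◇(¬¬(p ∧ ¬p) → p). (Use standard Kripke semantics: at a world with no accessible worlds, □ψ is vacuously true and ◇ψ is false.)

0, 1, 3, 4, 5, 6

Let φ = ¬¬□◇(¬¬(p ∧ ¬p) → p). Evaluate φ at each world:
  0 (successors ∅): φ is true.
  1 (successors ∅): φ is true.
  2 (successors {0}): φ is false.
  3 (successors ∅): φ is true.
  4 (successors ∅): φ is true.
  5 (successors ∅): φ is true.
  6 (successors ∅): φ is true.
For instance, at 2:
  At 2: ¬□◇(¬¬(p ∧ ¬p) → p) is true, so ¬¬□◇(¬¬(p ∧ ¬p) → p) is false.
    At 2: □◇(¬¬(p ∧ ¬p) → p) is false, so ¬□◇(¬¬(p ∧ ¬p) → p) is true.
      At 2: □◇(¬¬(p ∧ ¬p) → p) requires ◇(¬¬(p ∧ ¬p) → p) at every successor {0}.
        ◇(¬¬(p ∧ ¬p) → p) fails at 0, so □◇(¬¬(p ∧ ¬p) → p) is false at 2.
Satisfying worlds: {0, 1, 3, 4, 5, 6}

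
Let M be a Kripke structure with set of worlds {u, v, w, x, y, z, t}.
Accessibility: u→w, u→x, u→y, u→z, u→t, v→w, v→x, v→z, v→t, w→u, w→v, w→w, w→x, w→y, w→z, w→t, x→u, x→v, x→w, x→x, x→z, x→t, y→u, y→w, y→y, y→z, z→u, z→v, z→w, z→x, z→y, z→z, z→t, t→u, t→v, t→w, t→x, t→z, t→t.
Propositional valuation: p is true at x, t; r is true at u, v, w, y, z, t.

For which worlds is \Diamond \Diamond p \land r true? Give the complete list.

u, v, w, y, z, t

Let φ = \Diamond \Diamond p \land r. Evaluate φ at each world:
  u (successors {w, x, y, z, t}): φ is true.
  v (successors {w, x, z, t}): φ is true.
  w (successors {u, v, w, x, y, z, t}): φ is true.
  x (successors {u, v, w, x, z, t}): φ is false.
  y (successors {u, w, y, z}): φ is true.
  z (successors {u, v, w, x, y, z, t}): φ is true.
  t (successors {u, v, w, x, z, t}): φ is true.
For instance, at v:
  At v: \Diamond \Diamond p is true, r is true, so \Diamond \Diamond p \land r is true.
    At v: \Diamond \Diamond p requires \Diamond p at some successor in {w, x, z, t}.
      \Diamond p holds at w, so \Diamond \Diamond p is true at v.
Satisfying worlds: {u, v, w, y, z, t}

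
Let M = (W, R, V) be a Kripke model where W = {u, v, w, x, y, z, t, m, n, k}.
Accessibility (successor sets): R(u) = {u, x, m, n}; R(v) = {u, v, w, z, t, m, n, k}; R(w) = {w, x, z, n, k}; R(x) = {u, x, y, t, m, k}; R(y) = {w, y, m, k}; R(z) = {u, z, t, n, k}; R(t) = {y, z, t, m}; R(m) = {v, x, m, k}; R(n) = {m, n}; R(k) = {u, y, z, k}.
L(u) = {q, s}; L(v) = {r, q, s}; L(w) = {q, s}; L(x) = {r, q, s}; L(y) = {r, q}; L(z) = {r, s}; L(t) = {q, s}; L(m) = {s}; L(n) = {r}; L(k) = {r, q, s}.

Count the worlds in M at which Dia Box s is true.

7

Let φ = Dia Box s. Evaluate φ at each world:
  u (successors {u, x, m, n}): φ is true.
  v (successors {u, v, w, z, t, m, n, k}): φ is true.
  w (successors {w, x, z, n, k}): φ is false.
  x (successors {u, x, y, t, m, k}): φ is true.
  y (successors {w, y, m, k}): φ is true.
  z (successors {u, z, t, n, k}): φ is false.
  t (successors {y, z, t, m}): φ is true.
  m (successors {v, x, m, k}): φ is true.
  n (successors {m, n}): φ is true.
  k (successors {u, y, z, k}): φ is false.
For instance, at t:
  At t: Dia Box s requires Box s at some successor in {y, z, t, m}.
    Box s holds at m, so Dia Box s is true at t.
      At m: Box s requires s at every successor {v, x, m, k}.
        At v: s is true.
        At x: s is true.
        At m: s is true.
        At k: s is true.
      So Box s is true at m.
Satisfying worlds: {u, v, x, y, t, m, n}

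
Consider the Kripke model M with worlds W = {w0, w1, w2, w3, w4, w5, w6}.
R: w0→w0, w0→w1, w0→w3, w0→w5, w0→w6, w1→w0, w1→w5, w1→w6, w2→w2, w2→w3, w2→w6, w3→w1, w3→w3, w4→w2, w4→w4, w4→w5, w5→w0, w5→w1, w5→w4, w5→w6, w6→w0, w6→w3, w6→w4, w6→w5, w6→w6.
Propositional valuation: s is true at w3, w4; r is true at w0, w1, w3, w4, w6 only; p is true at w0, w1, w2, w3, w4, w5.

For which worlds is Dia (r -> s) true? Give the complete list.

w0, w1, w2, w3, w4, w5, w6

Recall that Dia ψ holds at a world iff ψ holds at some accessible world.
Let φ = Dia (r -> s). Evaluate φ at each world:
  w0 (successors {w0, w1, w3, w5, w6}): φ is true.
  w1 (successors {w0, w5, w6}): φ is true.
  w2 (successors {w2, w3, w6}): φ is true.
  w3 (successors {w1, w3}): φ is true.
  w4 (successors {w2, w4, w5}): φ is true.
  w5 (successors {w0, w1, w4, w6}): φ is true.
  w6 (successors {w0, w3, w4, w5, w6}): φ is true.
For instance, at w2:
  At w2: Dia (r -> s) requires r -> s at some successor in {w2, w3, w6}.
    r -> s holds at w2, so Dia (r -> s) is true at w2.
Satisfying worlds: {w0, w1, w2, w3, w4, w5, w6}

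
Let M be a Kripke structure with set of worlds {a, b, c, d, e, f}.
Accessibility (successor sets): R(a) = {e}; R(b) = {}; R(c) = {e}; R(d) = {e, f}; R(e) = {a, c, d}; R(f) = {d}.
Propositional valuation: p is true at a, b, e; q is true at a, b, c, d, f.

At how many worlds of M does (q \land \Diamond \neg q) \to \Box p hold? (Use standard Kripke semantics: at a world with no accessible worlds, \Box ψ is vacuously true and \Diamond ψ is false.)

Let φ = (q \land \Diamond \neg q) \to \Box p. Evaluate φ at each world:
  a (successors {e}): φ is true.
  b (successors ∅): φ is true.
  c (successors {e}): φ is true.
  d (successors {e, f}): φ is false.
  e (successors {a, c, d}): φ is true.
  f (successors {d}): φ is true.
For instance, at f:
  At f: q \land \Diamond \neg q is false, \Box p is false, so (q \land \Diamond \neg q) \to \Box p is true.
    At f: q is true, \Diamond \neg q is false, so q \land \Diamond \neg q is false.
      At f: \Diamond \neg q requires \neg q at some successor in {d}.
        At d: \neg q is false.
      So \Diamond \neg q is false at f.
    At f: \Box p requires p at every successor {d}.
      p fails at d, so \Box p is false at f.
Satisfying worlds: {a, b, c, e, f}

5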